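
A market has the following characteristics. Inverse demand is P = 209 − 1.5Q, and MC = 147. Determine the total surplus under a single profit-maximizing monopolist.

TS = 961

A monopolist chooses Q where MR = MC. MR = 209 − 3Q; setting this equal to 147 gives Q = 62/3 and P = 178.
CS = ½·(209 − 178)·62/3 = 961/3; PS = (178 − 147)·62/3 = 1922/3; TS = 961.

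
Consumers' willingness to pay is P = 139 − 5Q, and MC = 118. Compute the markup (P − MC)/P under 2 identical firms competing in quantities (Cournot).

Lerner index = 0.056

Cournot with 2 identical firms: the symmetric best-response condition is 139 − 15q = 118. Each firm produces q = 1.4, total output Q = 2.8, price P = 125.
Lerner index = (P − MC)/P = (125 − 118)/125 = 0.056.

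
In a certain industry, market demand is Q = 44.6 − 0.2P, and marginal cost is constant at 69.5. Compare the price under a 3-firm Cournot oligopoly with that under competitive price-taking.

Cournot: P = 107.875; Competition: P = 69.5

Inverting demand: P = 223 − 5Q.
In a 3-firm Cournot equilibrium, symmetry and the first-order condition give q = (223 − 69.5)/(20) = 7.675. So Q = 23.025 and P = 107.875.
Under competition P = MC = 69.5, so Q = (223 − 69.5)/5 = 30.7.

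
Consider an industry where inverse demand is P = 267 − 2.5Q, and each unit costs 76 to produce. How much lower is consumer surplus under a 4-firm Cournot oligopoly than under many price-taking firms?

Competitive firms price at marginal cost: P = 76, giving Q = 76.4.
CS = ½·(267 − 76)·76.4 = 7296.2.
With 4 symmetric Cournot firms, each firm's FOC gives 267 − 12.5q = 76, so q = 15.28, Q = 4·15.28 = 61.12, and P = 114.2.
CS = ½·(267 − 114.2)·61.12 = 4669.568.
Change in consumer surplus: 4669.568 − 7296.2 = −2626.632.

Consumer surplus falls by 2626.632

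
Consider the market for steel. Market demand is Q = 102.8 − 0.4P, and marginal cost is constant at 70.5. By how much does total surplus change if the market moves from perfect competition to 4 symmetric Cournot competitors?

Inverting demand: P = 257 − 2.5Q.
Competitive firms price at marginal cost: P = 70.5, giving Q = 74.6.
CS = ½·(257 − 70.5)·74.6 = 6956.45; PS = (70.5 − 70.5)·74.6 = 0; TS = 6956.45.
In a 4-firm Cournot equilibrium, symmetry and the first-order condition give q = (257 − 70.5)/(12.5) = 14.92. So Q = 59.68 and P = 107.8.
CS = ½·(257 − 107.8)·59.68 = 4452.128; PS = (107.8 − 70.5)·59.68 = 2226.064; TS = 6678.192.
Change in total surplus: 6678.192 − 6956.45 = −278.258.

Total surplus falls by 278.258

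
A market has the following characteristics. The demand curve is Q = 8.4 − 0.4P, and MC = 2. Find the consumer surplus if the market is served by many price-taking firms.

CS = 72.2

Inverting demand: P = 21 − 2.5Q.
Under competition P = MC = 2, so Q = (21 − 2)/2.5 = 7.6.
CS = ½·(21 − 2)·7.6 = 72.2.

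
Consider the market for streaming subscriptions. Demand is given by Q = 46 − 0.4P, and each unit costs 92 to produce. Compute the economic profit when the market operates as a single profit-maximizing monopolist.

Inverting demand: P = 115 − 2.5Q.
Monopoly sets MR = MC: 115 − 5Q = 92 ⇒ Q = 4.6, P = 115 − 2.5·4.6 = 103.5.
Profit = (103.5 − 92)·4.6 = 52.9.

Profit = 52.9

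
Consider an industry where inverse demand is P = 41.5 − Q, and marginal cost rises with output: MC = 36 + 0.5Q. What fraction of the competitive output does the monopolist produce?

Q_m/Q_c = 0.6

Monopoly sets MR = MC: 41.5 − 2Q = 36 + 0.5Q ⇒ Q = 2.2, P = 41.5 − 2.2 = 39.3.
Competitive equilibrium sets price equal to marginal cost: 41.5 − Q = 36 + 0.5Q, so Q = 11/3 and P = 227/6.
Ratio Q_m/Q_c = 2.2/(11/3) = 0.6.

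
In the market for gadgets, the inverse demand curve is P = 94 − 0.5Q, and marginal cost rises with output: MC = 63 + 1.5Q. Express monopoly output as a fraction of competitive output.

Q_m/Q_c = 0.8

The monopolist equates marginal revenue to marginal cost: 94 − Q = 63 + 1.5Q, so Q = 12.4. From demand, P = 87.8.
Competitive equilibrium sets price equal to marginal cost: 94 − 0.5Q = 63 + 1.5Q, so Q = 15.5 and P = 86.25.
Ratio Q_m/Q_c = 12.4/15.5 = 0.8.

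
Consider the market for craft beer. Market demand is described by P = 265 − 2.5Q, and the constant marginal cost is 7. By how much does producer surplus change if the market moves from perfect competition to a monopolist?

Perfect competition: P = MC = 7, so 265 − 2.5Q = 7 and Q = 103.2.
PS = (7 − 7)·103.2 = 0.
A monopolist chooses Q where MR = MC. MR = 265 − 5Q; setting this equal to 7 gives Q = 51.6 and P = 136.
PS = (136 − 7)·51.6 = 6656.4.
Change in producer surplus: 6656.4 − 0 = 6656.4.

PS rises by 6656.4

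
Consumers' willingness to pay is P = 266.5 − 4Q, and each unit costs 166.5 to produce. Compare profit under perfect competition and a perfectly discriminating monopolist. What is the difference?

Perfect competition: P = MC = 166.5, so 266.5 − 4Q = 166.5 and Q = 25.
Profit = (166.5 − 166.5)·25 = 0.
A perfectly discriminating monopolist sells every unit with P(Q) ≥ MC(Q), so output equals the competitive quantity Q = 25. Each buyer pays their reservation price, so CS = 0 and the firm captures all surplus.
PS equals the full surplus area, 1250. Profit = 1250 = 1250.
Change in profit: 1250 − 0 = 1250.

π rises by 1250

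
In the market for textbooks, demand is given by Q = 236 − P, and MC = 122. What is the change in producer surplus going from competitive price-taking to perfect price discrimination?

Producer surplus rises by 6498

Inverting demand: P = 236 − Q.
Competitive firms price at marginal cost: P = 122, giving Q = 114.
PS = (122 − 122)·114 = 0.
With perfect price discrimination, output is the efficient level Q = 114 (where demand meets MC), but every buyer pays their willingness to pay: CS = 0 and PS = total surplus.
PS = ½·(236 − 122)·114 = 6498.
Change in producer surplus: 6498 − 0 = 6498.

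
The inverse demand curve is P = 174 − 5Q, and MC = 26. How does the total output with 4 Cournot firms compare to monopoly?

With 4 symmetric Cournot firms, each firm's FOC gives 174 − 25q = 26, so q = 5.92, Q = 4·5.92 = 23.68, and P = 55.6.
A monopolist chooses Q where MR = MC. MR = 174 − 10Q; setting this equal to 26 gives Q = 14.8 and P = 100.

Cournot: Q = 23.68; Monopoly: Q = 14.8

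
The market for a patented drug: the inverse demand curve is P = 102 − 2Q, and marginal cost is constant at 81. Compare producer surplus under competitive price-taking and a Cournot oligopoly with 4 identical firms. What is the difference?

Perfect competition: P = MC = 81, so 102 − 2Q = 81 and Q = 10.5.
PS = (81 − 81)·10.5 = 0.
In a 4-firm Cournot equilibrium, symmetry and the first-order condition give q = (102 − 81)/(10) = 2.1. So Q = 8.4 and P = 85.2.
PS = (85.2 − 81)·8.4 = 35.28.
Change in producer surplus: 35.28 − 0 = 35.28.

Producer surplus rises by 35.28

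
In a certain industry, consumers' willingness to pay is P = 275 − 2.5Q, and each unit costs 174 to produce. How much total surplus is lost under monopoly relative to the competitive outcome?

Competitive firms price at marginal cost: P = 174, giving Q = 40.4.
Monopoly sets MR = MC: 275 − 5Q = 174 ⇒ Q = 20.2, P = 275 − 2.5·20.2 = 224.5.
DWL is the triangle between Q = 20.2 and Q = 40.4: ½·(40.4 − 20.2)·(224.5 − 174) = 510.05.

DWL = 510.05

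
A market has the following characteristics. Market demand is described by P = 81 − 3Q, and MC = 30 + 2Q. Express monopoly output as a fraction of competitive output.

Monopoly sets MR = MC: 81 − 6Q = 30 + 2Q ⇒ Q = 6.375, P = 81 − 3·6.375 = 61.875.
Under competition P = MC: 81 − 3Q = 30 + 2Q ⇒ Q = 10.2, P = 50.4.
Ratio Q_m/Q_c = 6.375/10.2 = 0.625.

Q_m/Q_c = 0.625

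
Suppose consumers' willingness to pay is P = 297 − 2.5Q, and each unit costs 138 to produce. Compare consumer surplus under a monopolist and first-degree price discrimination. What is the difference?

A monopolist chooses Q where MR = MC. MR = 297 − 5Q; setting this equal to 138 gives Q = 31.8 and P = 217.5.
CS = ½·(297 − 217.5)·31.8 = 1264.05.
A perfectly discriminating monopolist sells every unit with P(Q) ≥ MC(Q), so output equals the competitive quantity Q = 63.6. Each buyer pays their reservation price, so CS = 0 and the firm captures all surplus.
CS = 0.
Change in consumer surplus: 0 − 1264.05 = −1264.05.

Consumer surplus falls by 1264.05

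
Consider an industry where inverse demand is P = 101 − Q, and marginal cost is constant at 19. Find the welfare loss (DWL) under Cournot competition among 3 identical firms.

Perfect competition: P = MC = 19, so 101 − Q = 19 and Q = 82.
With 3 symmetric Cournot firms, each firm's FOC gives 101 − 4q = 19, so q = 20.5, Q = 3·20.5 = 61.5, and P = 39.5.
DWL is the triangle between Q = 61.5 and Q = 82: ½·(82 − 61.5)·(39.5 − 19) = 210.125.

DWL = 210.125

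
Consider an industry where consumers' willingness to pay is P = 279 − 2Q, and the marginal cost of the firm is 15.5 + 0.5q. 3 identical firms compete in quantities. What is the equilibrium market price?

P = 93

With 3 symmetric Cournot firms, each firm's FOC gives 279 − 8q = 15.5 + 0.5q, so q = 31, Q = 3·31 = 93, and P = 93.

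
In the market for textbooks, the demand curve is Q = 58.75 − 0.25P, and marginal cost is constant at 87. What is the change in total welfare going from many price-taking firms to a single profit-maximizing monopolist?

Total welfare falls by 684.5

Inverting demand: P = 235 − 4Q.
Under competition P = MC = 87, so Q = (235 − 87)/4 = 37.
CS = ½·(235 − 87)·37 = 2738; PS = (87 − 87)·37 = 0; TS = 2738.
A monopolist chooses Q where MR = MC. MR = 235 − 8Q; setting this equal to 87 gives Q = 18.5 and P = 161.
CS = ½·(235 − 161)·18.5 = 684.5; PS = (161 − 87)·18.5 = 1369; TS = 2053.5.
Change in total welfare: 2053.5 − 2738 = −684.5.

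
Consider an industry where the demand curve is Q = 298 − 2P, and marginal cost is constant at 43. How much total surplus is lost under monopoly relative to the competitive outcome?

DWL = 2809

Inverting demand: P = 149 − 0.5Q.
Competitive firms price at marginal cost: P = 43, giving Q = 212.
A monopolist chooses Q where MR = MC. MR = 149 − Q; setting this equal to 43 gives Q = 106 and P = 96.
DWL is the triangle between Q = 106 and Q = 212: ½·(212 − 106)·(96 − 43) = 2809.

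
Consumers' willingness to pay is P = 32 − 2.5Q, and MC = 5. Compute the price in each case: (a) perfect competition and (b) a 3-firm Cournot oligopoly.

Competitive firms price at marginal cost: P = 5, giving Q = 10.8.
With 3 symmetric Cournot firms, each firm's FOC gives 32 − 10q = 5, so q = 2.7, Q = 3·2.7 = 8.1, and P = 11.75.

Competition: P = 5; Cournot: P = 11.75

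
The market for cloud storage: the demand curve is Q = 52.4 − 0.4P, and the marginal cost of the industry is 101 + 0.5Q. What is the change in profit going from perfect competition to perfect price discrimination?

Inverting demand: P = 131 − 2.5Q.
Competitive equilibrium sets price equal to marginal cost: 131 − 2.5Q = 101 + 0.5Q, so Q = 10 and P = 106.
Profit = 106·10 − (101·10 + ½·0.5·10²) = 25.
A perfectly discriminating monopolist sells every unit with P(Q) ≥ MC(Q), so output equals the competitive quantity Q = 10. Each buyer pays their reservation price, so CS = 0 and the firm captures all surplus.
PS equals the full surplus area, 150. Profit = 150 = 150.
Change in profit: 150 − 25 = 125.

Profit rises by 125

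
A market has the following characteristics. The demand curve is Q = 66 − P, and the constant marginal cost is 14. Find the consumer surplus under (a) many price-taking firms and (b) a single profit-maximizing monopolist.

Competition: CS = 1352; Monopoly: CS = 338

Inverting demand: P = 66 − Q.
Competitive firms price at marginal cost: P = 14, giving Q = 52.
CS = ½·(66 − 14)·52 = 1352.
A monopolist chooses Q where MR = MC. MR = 66 − 2Q; setting this equal to 14 gives Q = 26 and P = 40.
CS = ½·(66 − 40)·26 = 338.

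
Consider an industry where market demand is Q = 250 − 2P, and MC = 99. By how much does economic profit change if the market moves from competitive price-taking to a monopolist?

Inverting demand: P = 125 − 0.5Q.
Competitive firms price at marginal cost: P = 99, giving Q = 52.
Profit = (99 − 99)·52 = 0.
The monopolist equates marginal revenue to marginal cost: 125 − Q = 99, so Q = 26. From demand, P = 112.
Profit = (112 − 99)·26 = 338.
Change in economic profit: 338 − 0 = 338.

π rises by 338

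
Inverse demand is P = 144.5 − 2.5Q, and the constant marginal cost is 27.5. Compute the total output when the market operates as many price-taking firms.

Competitive firms price at marginal cost: P = 27.5, giving Q = 46.8.

Q = 46.8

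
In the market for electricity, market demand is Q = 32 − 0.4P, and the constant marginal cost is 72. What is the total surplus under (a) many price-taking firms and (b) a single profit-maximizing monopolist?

Inverting demand: P = 80 − 2.5Q.
Under competition P = MC = 72, so Q = (80 − 72)/2.5 = 3.2.
CS = ½·(80 − 72)·3.2 = 12.8; PS = (72 − 72)·3.2 = 0; TS = 12.8.
The monopolist equates marginal revenue to marginal cost: 80 − 5Q = 72, so Q = 1.6. From demand, P = 76.
CS = ½·(80 − 76)·1.6 = 3.2; PS = (76 − 72)·1.6 = 6.4; TS = 9.6.

Competition: TS = 12.8; Monopoly: TS = 9.6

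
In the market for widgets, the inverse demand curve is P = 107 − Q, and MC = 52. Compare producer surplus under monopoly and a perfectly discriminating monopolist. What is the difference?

Producer surplus rises by 756.25

A monopolist chooses Q where MR = MC. MR = 107 − 2Q; setting this equal to 52 gives Q = 27.5 and P = 79.5.
PS = (79.5 − 52)·27.5 = 756.25.
A perfectly discriminating monopolist sells every unit with P(Q) ≥ MC(Q), so output equals the competitive quantity Q = 55. Each buyer pays their reservation price, so CS = 0 and the firm captures all surplus.
PS = ½·(107 − 52)·55 = 1512.5.
Change in producer surplus: 1512.5 − 756.25 = 756.25.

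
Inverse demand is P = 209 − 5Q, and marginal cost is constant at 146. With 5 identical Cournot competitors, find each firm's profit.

In a 5-firm Cournot equilibrium, symmetry and the first-order condition give q = (209 − 146)/(30) = 2.1. So Q = 10.5 and P = 156.5.
Each firm's profit = (156.5 − 146)·2.1 = 22.05.

π_i = 22.05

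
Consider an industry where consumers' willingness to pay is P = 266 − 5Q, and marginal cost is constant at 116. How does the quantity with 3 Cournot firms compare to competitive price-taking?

Cournot: Q = 22.5; Competition: Q = 30

Cournot with 3 identical firms: the symmetric best-response condition is 266 − 20q = 116. Each firm produces q = 7.5, total output Q = 22.5, price P = 153.5.
Under competition P = MC = 116, so Q = (266 − 116)/5 = 30.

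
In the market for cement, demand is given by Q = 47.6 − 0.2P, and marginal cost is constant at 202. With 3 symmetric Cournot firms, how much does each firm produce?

q_i = 1.8

Inverting demand: P = 238 − 5Q.
In a 3-firm Cournot equilibrium, symmetry and the first-order condition give q = (238 − 202)/(20) = 1.8. So Q = 5.4 and P = 211.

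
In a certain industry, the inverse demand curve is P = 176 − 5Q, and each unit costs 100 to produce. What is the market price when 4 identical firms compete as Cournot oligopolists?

Cournot with 4 identical firms: the symmetric best-response condition is 176 − 25q = 100. Each firm produces q = 3.04, total output Q = 12.16, price P = 115.2.

P = 115.2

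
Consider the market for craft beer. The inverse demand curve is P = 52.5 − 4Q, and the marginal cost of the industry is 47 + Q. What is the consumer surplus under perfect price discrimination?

CS = 0

With perfect price discrimination, output is the efficient level Q = 1.1 (where demand meets MC), but every buyer pays their willingness to pay: CS = 0 and PS = total surplus.
CS = 0.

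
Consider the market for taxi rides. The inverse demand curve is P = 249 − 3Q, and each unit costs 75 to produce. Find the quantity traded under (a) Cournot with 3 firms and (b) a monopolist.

With 3 symmetric Cournot firms, each firm's FOC gives 249 − 12q = 75, so q = 14.5, Q = 3·14.5 = 43.5, and P = 118.5.
A monopolist chooses Q where MR = MC. MR = 249 − 6Q; setting this equal to 75 gives Q = 29 and P = 162.

Cournot: Q = 43.5; Monopoly: Q = 29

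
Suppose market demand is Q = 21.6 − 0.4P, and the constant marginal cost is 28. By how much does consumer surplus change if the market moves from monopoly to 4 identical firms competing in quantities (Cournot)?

Inverting demand: P = 54 − 2.5Q.
Monopoly sets MR = MC: 54 − 5Q = 28 ⇒ Q = 5.2, P = 54 − 2.5·5.2 = 41.
CS = ½·(54 − 41)·5.2 = 33.8.
In a 4-firm Cournot equilibrium, symmetry and the first-order condition give q = (54 − 28)/(12.5) = 2.08. So Q = 8.32 and P = 33.2.
CS = ½·(54 − 33.2)·8.32 = 86.528.
Change in consumer surplus: 86.528 − 33.8 = 52.728.

Consumer surplus rises by 52.728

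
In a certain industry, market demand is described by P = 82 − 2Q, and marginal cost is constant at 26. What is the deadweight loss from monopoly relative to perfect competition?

DWL = 196

Under competition P = MC = 26, so Q = (82 − 26)/2 = 28.
The monopolist equates marginal revenue to marginal cost: 82 − 4Q = 26, so Q = 14. From demand, P = 54.
DWL is the triangle between Q = 14 and Q = 28: ½·(28 − 14)·(54 − 26) = 196.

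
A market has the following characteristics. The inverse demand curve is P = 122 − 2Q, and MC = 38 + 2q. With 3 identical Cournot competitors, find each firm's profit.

π_i = 211.68

Cournot with 3 identical firms: the symmetric best-response condition is 122 − 8q = 38 + 2q. Each firm produces q = 8.4, total output Q = 25.2, price P = 71.6.
Each firm's profit = 71.6·8.4 − (38·8.4 + ½·2·8.4²) = 211.68.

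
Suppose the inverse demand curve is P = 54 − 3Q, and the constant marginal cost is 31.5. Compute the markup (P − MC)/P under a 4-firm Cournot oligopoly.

With 4 symmetric Cournot firms, each firm's FOC gives 54 − 15q = 31.5, so q = 1.5, Q = 4·1.5 = 6, and P = 36.
Lerner index = (P − MC)/P = (36 − 31.5)/36 = 0.125.

Lerner index = 0.125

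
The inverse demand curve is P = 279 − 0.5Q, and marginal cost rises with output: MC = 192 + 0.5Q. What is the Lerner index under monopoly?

Monopoly sets MR = MC: 279 − Q = 192 + 0.5Q ⇒ Q = 58, P = 279 − 0.5·58 = 250.
Lerner index = (P − MC)/P = (250 − 221)/250 = 0.116.

Lerner index = 0.116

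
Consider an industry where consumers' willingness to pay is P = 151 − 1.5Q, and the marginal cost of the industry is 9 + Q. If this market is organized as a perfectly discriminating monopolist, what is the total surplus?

A perfectly discriminating monopolist sells every unit with P(Q) ≥ MC(Q), so output equals the competitive quantity Q = 56.8. Each buyer pays their reservation price, so CS = 0 and the firm captures all surplus.
TS = 4032.8 (equal to competitive TS).

TS = 4032.8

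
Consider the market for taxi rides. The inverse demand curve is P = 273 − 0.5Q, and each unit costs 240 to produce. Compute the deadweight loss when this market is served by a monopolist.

Perfect competition: P = MC = 240, so 273 − 0.5Q = 240 and Q = 66.
A monopolist chooses Q where MR = MC. MR = 273 − Q; setting this equal to 240 gives Q = 33 and P = 256.5.
DWL is the triangle between Q = 33 and Q = 66: ½·(66 − 33)·(256.5 − 240) = 272.25.

DWL = 272.25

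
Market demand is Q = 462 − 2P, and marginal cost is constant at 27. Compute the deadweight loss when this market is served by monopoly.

Inverting demand: P = 231 − 0.5Q.
Perfect competition: P = MC = 27, so 231 − 0.5Q = 27 and Q = 408.
The monopolist equates marginal revenue to marginal cost: 231 − Q = 27, so Q = 204. From demand, P = 129.
DWL is the triangle between Q = 204 and Q = 408: ½·(408 − 204)·(129 − 27) = 10404.

DWL = 10404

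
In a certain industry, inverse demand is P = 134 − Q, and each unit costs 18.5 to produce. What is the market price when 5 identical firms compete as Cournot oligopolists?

P = 37.75

Cournot with 5 identical firms: the symmetric best-response condition is 134 − 6q = 18.5. Each firm produces q = 19.25, total output Q = 96.25, price P = 37.75.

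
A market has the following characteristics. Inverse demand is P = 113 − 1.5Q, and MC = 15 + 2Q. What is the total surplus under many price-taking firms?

TS = 1372

Competitive equilibrium sets price equal to marginal cost: 113 − 1.5Q = 15 + 2Q, so Q = 28 and P = 71.
CS = ½·(113 − 71)·28 = 588; PS = (71·28 − 15·28 − ½·2·28²) = 784; TS = 1372.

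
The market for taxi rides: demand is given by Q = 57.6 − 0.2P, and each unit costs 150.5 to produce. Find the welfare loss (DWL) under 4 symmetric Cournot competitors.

DWL = 75.625

Inverting demand: P = 288 − 5Q.
Perfect competition: P = MC = 150.5, so 288 − 5Q = 150.5 and Q = 27.5.
With 4 symmetric Cournot firms, each firm's FOC gives 288 − 25q = 150.5, so q = 5.5, Q = 4·5.5 = 22, and P = 178.
DWL is the triangle between Q = 22 and Q = 27.5: ½·(27.5 − 22)·(178 − 150.5) = 75.625.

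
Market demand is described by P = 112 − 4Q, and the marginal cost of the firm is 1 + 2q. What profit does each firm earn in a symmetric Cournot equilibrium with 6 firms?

π_i = 68.45

With 6 symmetric Cournot firms, each firm's FOC gives 112 − 28q = 1 + 2q, so q = 3.7, Q = 6·3.7 = 22.2, and P = 23.2.
Each firm's profit = 23.2·3.7 − (1·3.7 + ½·2·3.7²) = 68.45.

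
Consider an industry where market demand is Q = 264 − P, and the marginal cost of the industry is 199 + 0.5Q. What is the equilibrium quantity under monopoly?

Q = 26

Inverting demand: P = 264 − Q.
Monopoly sets MR = MC: 264 − 2Q = 199 + 0.5Q ⇒ Q = 26, P = 264 − 26 = 238.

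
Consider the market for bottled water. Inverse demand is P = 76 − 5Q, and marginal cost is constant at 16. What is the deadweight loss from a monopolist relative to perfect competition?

DWL = 90

Competitive firms price at marginal cost: P = 16, giving Q = 12.
The monopolist equates marginal revenue to marginal cost: 76 − 10Q = 16, so Q = 6. From demand, P = 46.
DWL is the triangle between Q = 6 and Q = 12: ½·(12 − 6)·(46 − 16) = 90.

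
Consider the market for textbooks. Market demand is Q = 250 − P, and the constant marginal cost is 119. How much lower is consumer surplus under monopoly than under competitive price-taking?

Consumer surplus falls by 6435.375

Inverting demand: P = 250 − Q.
Competitive firms price at marginal cost: P = 119, giving Q = 131.
CS = ½·(250 − 119)·131 = 8580.5.
Monopoly sets MR = MC: 250 − 2Q = 119 ⇒ Q = 65.5, P = 250 − 65.5 = 184.5.
CS = ½·(250 − 184.5)·65.5 = 2145.125.
Change in consumer surplus: 2145.125 − 8580.5 = −6435.375.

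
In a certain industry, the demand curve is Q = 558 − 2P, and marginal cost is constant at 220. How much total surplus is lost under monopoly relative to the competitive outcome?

Inverting demand: P = 279 − 0.5Q.
Under competition P = MC = 220, so Q = (279 − 220)/0.5 = 118.
The monopolist equates marginal revenue to marginal cost: 279 − Q = 220, so Q = 59. From demand, P = 249.5.
DWL is the triangle between Q = 59 and Q = 118: ½·(118 − 59)·(249.5 − 220) = 870.25.

DWL = 870.25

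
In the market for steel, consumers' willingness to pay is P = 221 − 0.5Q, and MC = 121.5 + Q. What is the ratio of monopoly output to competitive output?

A monopolist chooses Q where MR = MC. MR = 221 − Q; setting this equal to 121.5 + Q gives Q = 49.75 and P = 196.125.
Competitive equilibrium sets price equal to marginal cost: 221 − 0.5Q = 121.5 + Q, so Q = 199/3 and P = 1127/6.
Ratio Q_m/Q_c = 49.75/(199/3) = 0.75.

Q_m/Q_c = 0.75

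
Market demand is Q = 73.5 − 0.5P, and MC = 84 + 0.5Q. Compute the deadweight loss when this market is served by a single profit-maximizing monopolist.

DWL = 156.8

Inverting demand: P = 147 − 2Q.
Under competition P = MC: 147 − 2Q = 84 + 0.5Q ⇒ Q = 25.2, P = 96.6.
A monopolist chooses Q where MR = MC. MR = 147 − 4Q; setting this equal to 84 + 0.5Q gives Q = 14 and P = 119.
CS = ½·(147 − 96.6)·25.2 = 635.04; PS = (96.6·25.2 − 84·25.2 − ½·0.5·25.2²) = 158.76; TS = 793.8.
CS = ½·(147 − 119)·14 = 196; PS = (119·14 − 84·14 − ½·0.5·14²) = 441; TS = 637.
DWL = 793.8 − 637 = 156.8.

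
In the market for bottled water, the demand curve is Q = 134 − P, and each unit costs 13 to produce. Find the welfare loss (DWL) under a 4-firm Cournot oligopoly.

Inverting demand: P = 134 − Q.
Competitive firms price at marginal cost: P = 13, giving Q = 121.
With 4 symmetric Cournot firms, each firm's FOC gives 134 − 5q = 13, so q = 24.2, Q = 4·24.2 = 96.8, and P = 37.2.
DWL is the triangle between Q = 96.8 and Q = 121: ½·(121 − 96.8)·(37.2 − 13) = 292.82.

DWL = 292.82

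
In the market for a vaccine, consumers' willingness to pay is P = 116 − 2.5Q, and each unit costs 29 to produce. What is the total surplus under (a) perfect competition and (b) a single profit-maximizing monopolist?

Competition: TS = 1513.8; Monopoly: TS = 1135.35

Under competition P = MC = 29, so Q = (116 − 29)/2.5 = 34.8.
CS = ½·(116 − 29)·34.8 = 1513.8; PS = (29 − 29)·34.8 = 0; TS = 1513.8.
Monopoly sets MR = MC: 116 − 5Q = 29 ⇒ Q = 17.4, P = 116 − 2.5·17.4 = 72.5.
CS = ½·(116 − 72.5)·17.4 = 378.45; PS = (72.5 − 29)·17.4 = 756.9; TS = 1135.35.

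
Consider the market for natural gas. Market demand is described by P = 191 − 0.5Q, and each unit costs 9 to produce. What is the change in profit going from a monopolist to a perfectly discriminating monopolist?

The monopolist equates marginal revenue to marginal cost: 191 − Q = 9, so Q = 182. From demand, P = 100.
Profit = (100 − 9)·182 = 16562.
With perfect price discrimination, output is the efficient level Q = 364 (where demand meets MC), but every buyer pays their willingness to pay: CS = 0 and PS = total surplus.
PS equals the full surplus area, 33124. Profit = 33124 = 33124.
Change in profit: 33124 − 16562 = 16562.

Profit rises by 16562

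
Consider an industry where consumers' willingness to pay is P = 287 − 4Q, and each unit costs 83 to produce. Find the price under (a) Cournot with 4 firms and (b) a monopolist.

In a 4-firm Cournot equilibrium, symmetry and the first-order condition give q = (287 − 83)/(20) = 10.2. So Q = 40.8 and P = 123.8.
A monopolist chooses Q where MR = MC. MR = 287 − 8Q; setting this equal to 83 gives Q = 25.5 and P = 185.

Cournot: P = 123.8; Monopoly: P = 185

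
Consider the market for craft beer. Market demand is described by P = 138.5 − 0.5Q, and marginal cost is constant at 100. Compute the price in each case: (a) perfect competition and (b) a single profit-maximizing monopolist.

Perfect competition: P = MC = 100, so 138.5 − 0.5Q = 100 and Q = 77.
The monopolist equates marginal revenue to marginal cost: 138.5 − Q = 100, so Q = 38.5. From demand, P = 119.25.

Competition: P = 100; Monopoly: P = 119.25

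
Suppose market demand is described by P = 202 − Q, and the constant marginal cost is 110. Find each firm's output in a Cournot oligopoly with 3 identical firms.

q_i = 23

Cournot with 3 identical firms: the symmetric best-response condition is 202 − 4q = 110. Each firm produces q = 23, total output Q = 69, price P = 133.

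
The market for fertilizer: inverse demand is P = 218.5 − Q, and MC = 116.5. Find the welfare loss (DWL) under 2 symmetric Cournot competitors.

DWL = 578

Perfect competition: P = MC = 116.5, so 218.5 − Q = 116.5 and Q = 102.
With 2 symmetric Cournot firms, each firm's FOC gives 218.5 − 3q = 116.5, so q = 34, Q = 2·34 = 68, and P = 150.5.
DWL is the triangle between Q = 68 and Q = 102: ½·(102 − 68)·(150.5 − 116.5) = 578.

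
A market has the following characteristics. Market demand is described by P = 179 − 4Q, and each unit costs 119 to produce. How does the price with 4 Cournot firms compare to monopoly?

Cournot: P = 131; Monopoly: P = 149

With 4 symmetric Cournot firms, each firm's FOC gives 179 − 20q = 119, so q = 3, Q = 4·3 = 12, and P = 131.
Monopoly sets MR = MC: 179 − 8Q = 119 ⇒ Q = 7.5, P = 179 − 4·7.5 = 149.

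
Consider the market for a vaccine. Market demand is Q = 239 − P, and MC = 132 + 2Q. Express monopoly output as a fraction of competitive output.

Inverting demand: P = 239 − Q.
A monopolist chooses Q where MR = MC. MR = 239 − 2Q; setting this equal to 132 + 2Q gives Q = 26.75 and P = 212.25.
Competitive equilibrium sets price equal to marginal cost: 239 − Q = 132 + 2Q, so Q = 107/3 and P = 610/3.
Ratio Q_m/Q_c = 26.75/(107/3) = 0.75.

Q_m/Q_c = 0.75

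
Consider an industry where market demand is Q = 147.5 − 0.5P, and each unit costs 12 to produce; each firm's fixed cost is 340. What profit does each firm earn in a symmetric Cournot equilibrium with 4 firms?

Inverting demand: P = 295 − 2Q.
In a 4-firm Cournot equilibrium, symmetry and the first-order condition give q = (295 − 12)/(10) = 28.3. So Q = 113.2 and P = 68.6.
Each firm's profit = (68.6 − 12)·28.3 − 340 = 1261.78.

π_i = 1261.78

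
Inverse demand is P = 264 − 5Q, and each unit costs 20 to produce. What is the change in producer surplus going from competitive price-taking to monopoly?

PS rises by 2976.8

Competitive firms price at marginal cost: P = 20, giving Q = 48.8.
PS = (20 − 20)·48.8 = 0.
A monopolist chooses Q where MR = MC. MR = 264 − 10Q; setting this equal to 20 gives Q = 24.4 and P = 142.
PS = (142 − 20)·24.4 = 2976.8.
Change in producer surplus: 2976.8 − 0 = 2976.8.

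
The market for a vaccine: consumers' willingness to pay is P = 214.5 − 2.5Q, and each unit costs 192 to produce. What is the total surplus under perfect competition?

Under competition P = MC = 192, so Q = (214.5 − 192)/2.5 = 9.
CS = ½·(214.5 − 192)·9 = 101.25; PS = (192 − 192)·9 = 0; TS = 101.25.

TS = 101.25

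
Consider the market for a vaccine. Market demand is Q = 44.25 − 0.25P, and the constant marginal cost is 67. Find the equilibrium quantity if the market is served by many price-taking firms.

Q = 27.5

Inverting demand: P = 177 − 4Q.
Competitive firms price at marginal cost: P = 67, giving Q = 27.5.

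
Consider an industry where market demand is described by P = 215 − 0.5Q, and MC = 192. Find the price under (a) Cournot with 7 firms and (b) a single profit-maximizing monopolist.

Cournot with 7 identical firms: the symmetric best-response condition is 215 − 4q = 192. Each firm produces q = 5.75, total output Q = 40.25, price P = 194.875.
Monopoly sets MR = MC: 215 − Q = 192 ⇒ Q = 23, P = 215 − 0.5·23 = 203.5.

Cournot: P = 194.875; Monopoly: P = 203.5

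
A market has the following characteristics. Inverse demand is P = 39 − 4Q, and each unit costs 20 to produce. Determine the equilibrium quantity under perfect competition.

Q = 4.75

Under competition P = MC = 20, so Q = (39 − 20)/4 = 4.75.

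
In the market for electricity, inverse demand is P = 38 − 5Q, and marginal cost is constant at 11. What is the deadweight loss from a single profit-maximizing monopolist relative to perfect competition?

DWL = 18.225

Competitive firms price at marginal cost: P = 11, giving Q = 5.4.
Monopoly sets MR = MC: 38 − 10Q = 11 ⇒ Q = 2.7, P = 38 − 5·2.7 = 24.5.
DWL is the triangle between Q = 2.7 and Q = 5.4: ½·(5.4 − 2.7)·(24.5 − 11) = 18.225.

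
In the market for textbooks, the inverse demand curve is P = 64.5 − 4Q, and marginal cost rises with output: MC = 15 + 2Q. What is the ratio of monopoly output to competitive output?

Q_m/Q_c = 0.6

The monopolist equates marginal revenue to marginal cost: 64.5 − 8Q = 15 + 2Q, so Q = 4.95. From demand, P = 44.7.
Competitive equilibrium sets price equal to marginal cost: 64.5 − 4Q = 15 + 2Q, so Q = 8.25 and P = 31.5.
Ratio Q_m/Q_c = 4.95/8.25 = 0.6.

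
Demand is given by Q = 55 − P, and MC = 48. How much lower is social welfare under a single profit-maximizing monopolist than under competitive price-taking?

Inverting demand: P = 55 − Q.
Perfect competition: P = MC = 48, so 55 − Q = 48 and Q = 7.
CS = ½·(55 − 48)·7 = 24.5; PS = (48 − 48)·7 = 0; TS = 24.5.
Monopoly sets MR = MC: 55 − 2Q = 48 ⇒ Q = 3.5, P = 55 − 3.5 = 51.5.
CS = ½·(55 − 51.5)·3.5 = 6.125; PS = (51.5 − 48)·3.5 = 12.25; TS = 18.375.
Change in social welfare: 18.375 − 24.5 = −6.125.

TS falls by 6.125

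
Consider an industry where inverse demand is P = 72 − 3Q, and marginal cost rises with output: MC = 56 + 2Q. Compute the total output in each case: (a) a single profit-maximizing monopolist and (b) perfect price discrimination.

Monopoly: Q = 2; Perfect PD: Q = 3.2

A monopolist chooses Q where MR = MC. MR = 72 − 6Q; setting this equal to 56 + 2Q gives Q = 2 and P = 66.
With perfect price discrimination, output is the efficient level Q = 3.2 (where demand meets MC), but every buyer pays their willingness to pay: CS = 0 and PS = total surplus.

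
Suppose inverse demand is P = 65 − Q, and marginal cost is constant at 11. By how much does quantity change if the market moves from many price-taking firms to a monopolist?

Q falls by 27

Under competition P = MC = 11, so Q = (65 − 11)/1 = 54.
Monopoly sets MR = MC: 65 − 2Q = 11 ⇒ Q = 27, P = 65 − 27 = 38.
Change in quantity: 27 − 54 = −27.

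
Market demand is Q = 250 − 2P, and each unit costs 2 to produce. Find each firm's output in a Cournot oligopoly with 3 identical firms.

q_i = 61.5

Inverting demand: P = 125 − 0.5Q.
Cournot with 3 identical firms: the symmetric best-response condition is 125 − 2q = 2. Each firm produces q = 61.5, total output Q = 184.5, price P = 32.75.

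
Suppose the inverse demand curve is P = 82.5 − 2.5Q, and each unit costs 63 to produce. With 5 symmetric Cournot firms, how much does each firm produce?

q_i = 1.3

Cournot with 5 identical firms: the symmetric best-response condition is 82.5 − 15q = 63. Each firm produces q = 1.3, total output Q = 6.5, price P = 66.25.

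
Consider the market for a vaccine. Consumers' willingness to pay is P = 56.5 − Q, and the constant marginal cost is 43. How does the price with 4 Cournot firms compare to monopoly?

Cournot: P = 45.7; Monopoly: P = 49.75

In a 4-firm Cournot equilibrium, symmetry and the first-order condition give q = (56.5 − 43)/(5) = 2.7. So Q = 10.8 and P = 45.7.
The monopolist equates marginal revenue to marginal cost: 56.5 − 2Q = 43, so Q = 6.75. From demand, P = 49.75.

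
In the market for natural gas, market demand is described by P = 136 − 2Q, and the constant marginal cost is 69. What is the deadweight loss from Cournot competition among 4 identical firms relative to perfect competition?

DWL = 44.89

Perfect competition: P = MC = 69, so 136 − 2Q = 69 and Q = 33.5.
In a 4-firm Cournot equilibrium, symmetry and the first-order condition give q = (136 − 69)/(10) = 6.7. So Q = 26.8 and P = 82.4.
DWL is the triangle between Q = 26.8 and Q = 33.5: ½·(33.5 − 26.8)·(82.4 − 69) = 44.89.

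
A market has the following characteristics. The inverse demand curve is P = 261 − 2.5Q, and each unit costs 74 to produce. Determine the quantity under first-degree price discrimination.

Q = 74.8

With perfect price discrimination, output is the efficient level Q = 74.8 (where demand meets MC), but every buyer pays their willingness to pay: CS = 0 and PS = total surplus.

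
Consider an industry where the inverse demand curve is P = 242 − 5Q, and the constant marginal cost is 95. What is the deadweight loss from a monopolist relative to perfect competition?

Competitive firms price at marginal cost: P = 95, giving Q = 29.4.
The monopolist equates marginal revenue to marginal cost: 242 − 10Q = 95, so Q = 14.7. From demand, P = 168.5.
DWL is the triangle between Q = 14.7 and Q = 29.4: ½·(29.4 − 14.7)·(168.5 − 95) = 540.225.

DWL = 540.225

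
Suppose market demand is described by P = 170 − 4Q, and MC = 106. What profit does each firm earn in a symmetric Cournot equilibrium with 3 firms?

In a 3-firm Cournot equilibrium, symmetry and the first-order condition give q = (170 − 106)/(16) = 4. So Q = 12 and P = 122.
Each firm's profit = (122 − 106)·4 = 64.

π_i = 64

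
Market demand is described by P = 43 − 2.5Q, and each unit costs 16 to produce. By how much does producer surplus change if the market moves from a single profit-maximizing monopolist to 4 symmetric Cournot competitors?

Monopoly sets MR = MC: 43 − 5Q = 16 ⇒ Q = 5.4, P = 43 − 2.5·5.4 = 29.5.
PS = (29.5 − 16)·5.4 = 72.9.
With 4 symmetric Cournot firms, each firm's FOC gives 43 − 12.5q = 16, so q = 2.16, Q = 4·2.16 = 8.64, and P = 21.4.
PS = (21.4 − 16)·8.64 = 46.656.
Change in producer surplus: 46.656 − 72.9 = −26.244.

Producer surplus falls by 26.244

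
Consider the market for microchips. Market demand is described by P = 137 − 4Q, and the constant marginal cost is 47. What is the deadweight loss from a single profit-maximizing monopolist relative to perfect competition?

DWL = 253.125

Competitive firms price at marginal cost: P = 47, giving Q = 22.5.
A monopolist chooses Q where MR = MC. MR = 137 − 8Q; setting this equal to 47 gives Q = 11.25 and P = 92.
DWL is the triangle between Q = 11.25 and Q = 22.5: ½·(22.5 − 11.25)·(92 − 47) = 253.125.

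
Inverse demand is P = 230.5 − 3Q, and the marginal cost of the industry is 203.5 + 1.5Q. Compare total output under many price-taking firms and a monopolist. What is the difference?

Total output falls by 2.4

Competitive equilibrium sets price equal to marginal cost: 230.5 − 3Q = 203.5 + 1.5Q, so Q = 6 and P = 212.5.
A monopolist chooses Q where MR = MC. MR = 230.5 − 6Q; setting this equal to 203.5 + 1.5Q gives Q = 3.6 and P = 219.7.
Change in total output: 3.6 − 6 = −2.4.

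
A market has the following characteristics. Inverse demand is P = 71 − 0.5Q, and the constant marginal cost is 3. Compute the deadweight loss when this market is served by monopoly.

Competitive firms price at marginal cost: P = 3, giving Q = 136.
The monopolist equates marginal revenue to marginal cost: 71 − Q = 3, so Q = 68. From demand, P = 37.
DWL is the triangle between Q = 68 and Q = 136: ½·(136 − 68)·(37 − 3) = 1156.

DWL = 1156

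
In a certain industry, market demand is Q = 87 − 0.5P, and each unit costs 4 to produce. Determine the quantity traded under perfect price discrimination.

Q = 85

Inverting demand: P = 174 − 2Q.
Under first-degree price discrimination the firm charges each unit its demand price and produces up to where P = MC, i.e. Q = 85. Consumer surplus is zero; producer surplus equals total surplus.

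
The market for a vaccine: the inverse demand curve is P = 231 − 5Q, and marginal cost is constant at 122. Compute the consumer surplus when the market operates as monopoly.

The monopolist equates marginal revenue to marginal cost: 231 − 10Q = 122, so Q = 10.9. From demand, P = 176.5.
CS = ½·(231 − 176.5)·10.9 = 297.025.

CS = 297.025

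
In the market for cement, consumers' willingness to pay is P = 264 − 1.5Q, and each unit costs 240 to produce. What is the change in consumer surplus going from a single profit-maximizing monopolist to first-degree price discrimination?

Consumer surplus falls by 48

Monopoly sets MR = MC: 264 − 3Q = 240 ⇒ Q = 8, P = 264 − 1.5·8 = 252.
CS = ½·(264 − 252)·8 = 48.
Under first-degree price discrimination the firm charges each unit its demand price and produces up to where P = MC, i.e. Q = 16. Consumer surplus is zero; producer surplus equals total surplus.
CS = 0.
Change in consumer surplus: 0 − 48 = −48.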